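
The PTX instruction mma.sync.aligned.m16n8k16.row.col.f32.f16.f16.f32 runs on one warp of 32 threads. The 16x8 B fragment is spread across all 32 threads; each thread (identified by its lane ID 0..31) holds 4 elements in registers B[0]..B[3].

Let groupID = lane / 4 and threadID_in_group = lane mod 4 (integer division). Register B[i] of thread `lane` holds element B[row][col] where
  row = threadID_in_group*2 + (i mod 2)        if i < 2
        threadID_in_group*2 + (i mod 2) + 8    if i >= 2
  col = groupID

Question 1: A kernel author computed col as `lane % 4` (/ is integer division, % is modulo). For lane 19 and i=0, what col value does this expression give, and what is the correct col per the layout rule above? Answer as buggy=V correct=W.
`lane % 4`[19,0]=>3
19: grp=4,tig=3
[0] (3*2+0+0,4) = (6,4)
col: 3 vs 4

buggy=3 correct=4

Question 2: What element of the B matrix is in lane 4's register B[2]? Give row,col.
lane 4: G=1 (4/4), T=0 (4%4)
i=2: r=0*2+0+8=8, c=G=1

8,1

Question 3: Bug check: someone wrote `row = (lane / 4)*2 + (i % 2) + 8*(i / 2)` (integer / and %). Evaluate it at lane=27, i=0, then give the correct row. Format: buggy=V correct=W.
`(lane / 4)*2 + (i % 2) + 8*(i / 2)`[27,0]->12
lane 27: g=6 (27/4), t=3 (27%4)
i=0: r=3*2+0+0=6, c=g=6
row: 12 vs 6

buggy=12 correct=6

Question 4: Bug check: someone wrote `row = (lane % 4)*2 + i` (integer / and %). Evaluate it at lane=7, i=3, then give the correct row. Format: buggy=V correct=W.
`(lane % 4)*2 + i`[7,3]->9
7: gid=1,tid=3
[3] (3*2+1+8,1) = (15,1)
row: 9 vs 15

buggy=9 correct=15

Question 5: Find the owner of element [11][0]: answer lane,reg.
1,3

c=0⇒gr=0  r=11⇒Rb=1,th=1,odd=1
L=0*4+1=1  i=1*2+1=3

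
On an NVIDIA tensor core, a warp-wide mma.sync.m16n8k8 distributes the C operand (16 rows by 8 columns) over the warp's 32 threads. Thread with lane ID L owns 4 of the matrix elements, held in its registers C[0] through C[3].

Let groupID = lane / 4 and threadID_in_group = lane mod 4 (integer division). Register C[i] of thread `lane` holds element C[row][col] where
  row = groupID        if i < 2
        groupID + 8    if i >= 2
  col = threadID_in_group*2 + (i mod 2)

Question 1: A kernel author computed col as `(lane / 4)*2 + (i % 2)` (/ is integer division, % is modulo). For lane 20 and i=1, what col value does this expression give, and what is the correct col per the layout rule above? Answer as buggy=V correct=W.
`(lane / 4)*2 + (i % 2)`[20,1]→11
lane 20→20/4=5, 20 mod 4=0
i=1  r:5+0→5  c:2·0+1→1
col: 11 vs 1

buggy=11 correct=1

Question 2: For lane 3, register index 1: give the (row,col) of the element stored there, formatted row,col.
0,7

lane 3: g=0 (3/4), t=3 (3%4)
i=1: r=0+0=0, c=3*2+1=7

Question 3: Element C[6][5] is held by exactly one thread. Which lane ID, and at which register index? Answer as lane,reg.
r: 6->gid=6,r8=0  c: 5->tid=2,i&1=1
L=6*4+2=26  i=0*2+1=1

26,1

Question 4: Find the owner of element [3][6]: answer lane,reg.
15,0

r=3→G=3,rhi=0  c=6→T=3,p=0
L=3*4+3=15  i=0*2+0=0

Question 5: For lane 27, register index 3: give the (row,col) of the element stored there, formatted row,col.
14,7

lane 27->27/4=6, 27 mod 4=3
i=3  r:6+8->14  c:2·3+1->7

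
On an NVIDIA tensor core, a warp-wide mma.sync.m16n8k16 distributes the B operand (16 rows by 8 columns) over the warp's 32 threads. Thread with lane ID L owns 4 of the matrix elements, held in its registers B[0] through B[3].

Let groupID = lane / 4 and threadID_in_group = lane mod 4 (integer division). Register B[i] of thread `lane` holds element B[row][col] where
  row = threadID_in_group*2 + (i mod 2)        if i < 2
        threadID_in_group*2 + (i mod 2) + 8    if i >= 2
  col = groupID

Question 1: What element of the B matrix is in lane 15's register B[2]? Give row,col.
14,3

lane 15⇒15/4=3, 15 mod 4=3
i=2  r:2·3+0+8⇒14  c:3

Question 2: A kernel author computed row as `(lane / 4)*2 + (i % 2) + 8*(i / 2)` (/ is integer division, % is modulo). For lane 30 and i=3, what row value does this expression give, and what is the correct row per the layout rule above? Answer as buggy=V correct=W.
buggy=23 correct=13

`(lane / 4)*2 + (i % 2) + 8*(i / 2)`[30,3]=>23
30: grp=7,tig=2
[3] (2*2+1+8,7) = (13,7)
row: 23 vs 13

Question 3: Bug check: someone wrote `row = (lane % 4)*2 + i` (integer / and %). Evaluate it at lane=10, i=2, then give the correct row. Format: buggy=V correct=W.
buggy=6 correct=12

`(lane % 4)*2 + i`[10,2]⇒6
lane 10⇒10/4=2, 10 mod 4=2
i=2  r:2·2+0+8⇒12  c:2
row: 6 vs 12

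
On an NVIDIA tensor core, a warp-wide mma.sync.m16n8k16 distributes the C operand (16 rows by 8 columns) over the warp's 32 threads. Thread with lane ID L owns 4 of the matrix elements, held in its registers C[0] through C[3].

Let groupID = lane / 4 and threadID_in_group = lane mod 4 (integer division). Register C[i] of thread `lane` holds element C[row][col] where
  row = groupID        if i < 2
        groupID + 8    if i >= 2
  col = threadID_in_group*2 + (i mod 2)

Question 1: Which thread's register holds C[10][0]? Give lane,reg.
8,2

r:10=>grp=2,rB=1  c:0=>tig=0,lo=0
L=2*4+0=8  i=1*2+0=2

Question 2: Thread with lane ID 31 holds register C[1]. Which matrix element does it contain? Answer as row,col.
7,7

L=31⇒gr=31>>2=7, th=31&3=3
[1]⇒row 7+0=7  col 3·2+1=7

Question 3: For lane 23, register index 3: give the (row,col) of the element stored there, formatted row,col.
13,7

L=23⇒gr=23>>2=5, th=23&3=3
[3]⇒row 5+8=13  col 3·2+1=7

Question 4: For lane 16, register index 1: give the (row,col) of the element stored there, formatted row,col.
4,1

16: G=4,T=0
[1] (4+0,0*2+1) = (4,1)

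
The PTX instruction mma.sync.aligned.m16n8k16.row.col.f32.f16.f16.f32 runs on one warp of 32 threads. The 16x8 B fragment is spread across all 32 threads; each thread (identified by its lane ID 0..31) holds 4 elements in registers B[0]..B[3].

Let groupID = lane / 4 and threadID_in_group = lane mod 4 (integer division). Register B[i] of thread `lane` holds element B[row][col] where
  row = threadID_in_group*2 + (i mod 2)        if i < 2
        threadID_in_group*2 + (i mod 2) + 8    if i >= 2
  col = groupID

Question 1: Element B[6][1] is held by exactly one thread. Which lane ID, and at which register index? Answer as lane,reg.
c:1=>grp=1  r:6=>rB=0,tig=3,lo=0
L=1*4+3=7  i=0*2+0=0

7,0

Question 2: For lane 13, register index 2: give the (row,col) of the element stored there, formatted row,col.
13: G=3,T=1
[2] (1*2+0+8,3) = (10,3)

10,3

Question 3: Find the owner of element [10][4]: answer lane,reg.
c=4→G=4  r=10→rhi=1,T=1,p=0
L=4*4+1=17  i=1*2+0=2

17,2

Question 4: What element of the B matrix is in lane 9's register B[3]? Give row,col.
9: G=2,T=1
[3] (1*2+1+8,2) = (11,2)

11,2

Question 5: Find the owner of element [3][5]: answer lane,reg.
21,1

c: 5->gid=5  r: 3->r8=0,tid=1,i&1=1
L=5*4+1=21  i=0*2+1=1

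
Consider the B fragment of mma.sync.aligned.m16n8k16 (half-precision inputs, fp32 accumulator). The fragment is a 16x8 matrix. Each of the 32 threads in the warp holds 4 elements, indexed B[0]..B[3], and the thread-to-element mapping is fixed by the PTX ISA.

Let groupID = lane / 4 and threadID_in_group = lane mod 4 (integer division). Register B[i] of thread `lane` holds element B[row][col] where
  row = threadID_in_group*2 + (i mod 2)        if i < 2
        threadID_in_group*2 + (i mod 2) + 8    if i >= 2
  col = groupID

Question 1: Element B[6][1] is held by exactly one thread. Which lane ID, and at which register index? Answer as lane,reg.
c=1→G=1  r=6→rhi=0,T=3,p=0
L=1*4+3=7  i=0*2+0=0

7,0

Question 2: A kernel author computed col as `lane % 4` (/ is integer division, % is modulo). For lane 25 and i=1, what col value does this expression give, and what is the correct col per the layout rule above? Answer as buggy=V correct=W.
buggy=1 correct=6

`lane % 4`[25,1]=>1
lane 25=>25/4=6, 25 mod 4=1
i=1  r:2·1+1+0=>3  c:6
col: 1 vs 6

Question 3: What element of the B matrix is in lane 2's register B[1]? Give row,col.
5,0

lane 2: grp=0 (2/4), tig=2 (2%4)
i=1: r=2*2+1+0=5, c=grp=0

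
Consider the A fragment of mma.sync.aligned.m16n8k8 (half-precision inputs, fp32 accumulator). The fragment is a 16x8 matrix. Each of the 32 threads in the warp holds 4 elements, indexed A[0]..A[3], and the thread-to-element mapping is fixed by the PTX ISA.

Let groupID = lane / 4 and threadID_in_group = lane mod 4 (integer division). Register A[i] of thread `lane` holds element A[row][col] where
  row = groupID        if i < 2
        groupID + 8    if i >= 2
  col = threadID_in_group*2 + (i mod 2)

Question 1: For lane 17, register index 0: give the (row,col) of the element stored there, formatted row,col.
4,2

L=17->g=17>>2=4, t=17&3=1
[0]->row 4+0=4  col 1·2+0=2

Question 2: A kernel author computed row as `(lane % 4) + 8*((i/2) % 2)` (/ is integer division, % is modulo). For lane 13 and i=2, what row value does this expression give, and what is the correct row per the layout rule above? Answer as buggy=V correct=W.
buggy=9 correct=11

`(lane % 4) + 8*((i/2) % 2)`[13,2]⇒9
lane 13⇒13/4=3, 13 mod 4=1
i=2  r:3+8⇒11  c:2·1+0⇒2
row: 9 vs 11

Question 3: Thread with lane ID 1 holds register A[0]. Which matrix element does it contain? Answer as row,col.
0,2

lane 1: grp=0 (1/4), tig=1 (1%4)
i=0: r=0+0=0, c=1*2+0=2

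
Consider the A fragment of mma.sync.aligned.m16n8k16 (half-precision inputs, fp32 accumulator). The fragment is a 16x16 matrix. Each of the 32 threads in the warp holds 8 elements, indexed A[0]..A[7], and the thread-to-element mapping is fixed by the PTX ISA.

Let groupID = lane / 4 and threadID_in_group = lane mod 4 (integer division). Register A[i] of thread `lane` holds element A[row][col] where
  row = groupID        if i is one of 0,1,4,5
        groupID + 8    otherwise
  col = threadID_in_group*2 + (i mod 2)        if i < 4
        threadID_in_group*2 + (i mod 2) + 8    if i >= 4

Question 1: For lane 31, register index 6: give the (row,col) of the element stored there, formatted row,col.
15,14

31: g=7,t=3
[6] (7+8,3*2+0+8) = (15,14)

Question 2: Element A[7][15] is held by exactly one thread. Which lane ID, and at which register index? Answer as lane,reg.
r:7=>grp=7,rB=0  c:15=>cB=1,tig=3,lo=1
L=7*4+3=31  i=1*4+0*2+1=5

31,5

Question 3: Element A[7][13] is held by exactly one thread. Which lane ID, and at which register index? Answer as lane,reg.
r:7=>grp=7,rB=0  c:13=>cB=1,tig=2,lo=1
L=7*4+2=30  i=1*4+0*2+1=5

30,5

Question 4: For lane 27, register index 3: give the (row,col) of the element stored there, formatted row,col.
lane 27: gid=6 (27/4), tid=3 (27%4)
i=3: r=6+8=14, c=3*2+1+0=7

14,7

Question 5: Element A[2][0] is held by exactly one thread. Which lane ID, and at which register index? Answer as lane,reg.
r: 2->gid=2,r8=0  c: 0->c8=0,tid=0,i&1=0
L=2*4+0=8  i=0*4+0*2+0=0

8,0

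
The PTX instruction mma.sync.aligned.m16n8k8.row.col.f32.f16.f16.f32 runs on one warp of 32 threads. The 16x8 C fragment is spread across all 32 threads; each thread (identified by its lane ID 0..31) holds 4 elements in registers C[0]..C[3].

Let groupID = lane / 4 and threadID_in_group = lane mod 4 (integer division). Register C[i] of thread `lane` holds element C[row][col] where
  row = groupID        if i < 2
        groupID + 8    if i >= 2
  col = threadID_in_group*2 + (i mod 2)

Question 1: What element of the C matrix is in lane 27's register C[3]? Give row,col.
14,7

L=27→G=27>>2=6, T=27&3=3
[3]→row 6+8=14  col 3·2+1=7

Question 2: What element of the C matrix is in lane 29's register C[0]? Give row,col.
lane 29⇒29/4=7, 29 mod 4=1
i=0  r:7+0⇒7  c:2·1+0⇒2

7,2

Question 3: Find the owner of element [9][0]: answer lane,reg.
4,2

r=9->g=1,rb=1  c=0->t=0,b0=0
L=1*4+0=4  i=1*2+0=2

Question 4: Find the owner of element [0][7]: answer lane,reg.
3,1

r=0->g=0,rb=0  c=7->t=3,b0=1
L=0*4+3=3  i=0*2+1=1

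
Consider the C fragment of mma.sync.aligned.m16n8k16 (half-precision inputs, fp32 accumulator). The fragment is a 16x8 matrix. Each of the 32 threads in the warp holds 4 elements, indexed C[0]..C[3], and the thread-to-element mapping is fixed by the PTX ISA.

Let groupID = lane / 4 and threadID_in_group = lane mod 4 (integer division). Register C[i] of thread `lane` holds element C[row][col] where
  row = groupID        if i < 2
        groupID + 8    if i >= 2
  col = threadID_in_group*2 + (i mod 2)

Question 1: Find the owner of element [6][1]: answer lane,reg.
r=6→G=6,rhi=0  c=1→T=0,p=1
L=6*4+0=24  i=0*2+1=1

24,1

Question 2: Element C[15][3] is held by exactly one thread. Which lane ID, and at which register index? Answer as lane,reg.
r:15=>grp=7,rB=1  c:3=>tig=1,lo=1
L=7*4+1=29  i=1*2+1=3

29,3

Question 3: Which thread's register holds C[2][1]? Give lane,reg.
r:2=>grp=2,rB=0  c:1=>tig=0,lo=1
L=2*4+0=8  i=0*2+1=1

8,1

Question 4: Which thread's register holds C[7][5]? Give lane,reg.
30,1

r=7→G=7,rhi=0  c=5→T=2,p=1
L=7*4+2=30  i=0*2+1=1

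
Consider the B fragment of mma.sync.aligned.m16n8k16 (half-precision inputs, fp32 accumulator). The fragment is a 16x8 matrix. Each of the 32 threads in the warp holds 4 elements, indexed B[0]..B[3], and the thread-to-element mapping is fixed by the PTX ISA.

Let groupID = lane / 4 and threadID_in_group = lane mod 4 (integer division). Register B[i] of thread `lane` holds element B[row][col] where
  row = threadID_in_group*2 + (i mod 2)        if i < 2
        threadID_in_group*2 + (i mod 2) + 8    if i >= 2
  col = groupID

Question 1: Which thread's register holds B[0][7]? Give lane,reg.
c:7=>grp=7  r:0=>rB=0,tig=0,lo=0
L=7*4+0=28  i=0*2+0=0

28,0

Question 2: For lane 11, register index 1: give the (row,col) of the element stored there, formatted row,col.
7,2

lane 11→11/4=2, 11 mod 4=3
i=1  r:2·3+1+0→7  c:2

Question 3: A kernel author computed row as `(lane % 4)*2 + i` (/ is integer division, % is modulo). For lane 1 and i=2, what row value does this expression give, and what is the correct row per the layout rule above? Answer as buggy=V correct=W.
buggy=4 correct=10

`(lane % 4)*2 + i`[1,2]->4
1: g=0,t=1
[2] (1*2+0+8,0) = (10,0)
row: 4 vs 10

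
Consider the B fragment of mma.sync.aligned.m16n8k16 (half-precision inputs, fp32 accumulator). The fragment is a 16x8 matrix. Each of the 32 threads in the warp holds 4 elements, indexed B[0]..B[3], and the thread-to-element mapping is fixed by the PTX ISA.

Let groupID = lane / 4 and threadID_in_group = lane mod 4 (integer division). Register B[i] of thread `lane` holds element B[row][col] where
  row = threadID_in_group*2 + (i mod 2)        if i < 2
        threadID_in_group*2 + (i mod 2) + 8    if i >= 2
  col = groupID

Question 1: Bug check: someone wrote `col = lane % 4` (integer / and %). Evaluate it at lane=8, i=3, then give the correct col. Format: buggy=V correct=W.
buggy=0 correct=2

`lane % 4`[8,3]->0
lane 8->8/4=2, 8 mod 4=0
i=3  r:2·0+1+8->9  c:2
col: 0 vs 2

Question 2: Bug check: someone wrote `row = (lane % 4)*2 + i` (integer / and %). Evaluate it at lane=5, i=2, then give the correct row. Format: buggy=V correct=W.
`(lane % 4)*2 + i`[5,2]→4
5: G=1,T=1
[2] (1*2+0+8,1) = (10,1)
row: 4 vs 10

buggy=4 correct=10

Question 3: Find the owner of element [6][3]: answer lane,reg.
15,0

c:3=>grp=3  r:6=>rB=0,tig=3,lo=0
L=3*4+3=15  i=0*2+0=0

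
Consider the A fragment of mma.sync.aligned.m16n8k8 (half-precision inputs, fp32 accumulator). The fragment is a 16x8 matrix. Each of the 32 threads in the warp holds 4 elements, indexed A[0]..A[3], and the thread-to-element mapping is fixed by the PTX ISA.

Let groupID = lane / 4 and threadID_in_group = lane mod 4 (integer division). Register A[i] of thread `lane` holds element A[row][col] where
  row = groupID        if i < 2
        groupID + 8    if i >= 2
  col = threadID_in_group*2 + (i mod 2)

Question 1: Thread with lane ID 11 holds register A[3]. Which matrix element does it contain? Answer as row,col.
10,7

lane 11=>11/4=2, 11 mod 4=3
i=3  r:2+8=>10  c:2·3+1=>7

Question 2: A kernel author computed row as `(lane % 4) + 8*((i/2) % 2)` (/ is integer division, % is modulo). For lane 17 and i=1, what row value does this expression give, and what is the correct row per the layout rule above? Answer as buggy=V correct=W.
`(lane % 4) + 8*((i/2) % 2)`[17,1]⇒1
L=17⇒gr=17>>2=4, th=17&3=1
[1]⇒row 4+0=4  col 1·2+1=3
row: 1 vs 4

buggy=1 correct=4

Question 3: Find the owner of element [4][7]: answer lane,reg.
19,1

r=4->g=4,rb=0  c=7->t=3,b0=1
L=4*4+3=19  i=0*2+1=1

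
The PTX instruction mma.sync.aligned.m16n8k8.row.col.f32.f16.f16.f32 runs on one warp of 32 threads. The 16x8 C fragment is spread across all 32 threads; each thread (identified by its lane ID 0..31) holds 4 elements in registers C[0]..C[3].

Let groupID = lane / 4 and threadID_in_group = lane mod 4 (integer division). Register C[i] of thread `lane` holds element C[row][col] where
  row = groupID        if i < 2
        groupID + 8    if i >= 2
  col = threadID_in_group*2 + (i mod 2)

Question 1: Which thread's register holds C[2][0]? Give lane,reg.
8,0

r:2=>grp=2,rB=0  c:0=>tig=0,lo=0
L=2*4+0=8  i=0*2+0=0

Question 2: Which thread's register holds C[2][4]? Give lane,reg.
r=2⇒gr=2,Rb=0  c=4⇒th=2,odd=0
L=2*4+2=10  i=0*2+0=0

10,0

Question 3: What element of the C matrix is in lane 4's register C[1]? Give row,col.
1,1

L=4->g=4>>2=1, t=4&3=0
[1]->row 1+0=1  col 0·2+1=1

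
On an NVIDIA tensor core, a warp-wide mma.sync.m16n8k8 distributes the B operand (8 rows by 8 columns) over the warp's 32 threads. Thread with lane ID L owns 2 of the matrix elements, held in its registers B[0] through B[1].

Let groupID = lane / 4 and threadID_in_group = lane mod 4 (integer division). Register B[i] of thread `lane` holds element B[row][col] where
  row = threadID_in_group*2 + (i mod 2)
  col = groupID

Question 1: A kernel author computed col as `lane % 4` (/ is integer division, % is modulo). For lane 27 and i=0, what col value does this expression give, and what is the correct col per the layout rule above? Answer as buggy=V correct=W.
`lane % 4`[27,0]⇒3
lane 27: gr=6 (27/4), th=3 (27%4)
i=0: r=3*2+0=6, c=gr=6
col: 3 vs 6

buggy=3 correct=6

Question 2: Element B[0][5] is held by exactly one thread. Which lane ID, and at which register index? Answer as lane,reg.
c=5→G=5  r=0→T=0,p=0
L=5*4+0=20  i=0=0

20,0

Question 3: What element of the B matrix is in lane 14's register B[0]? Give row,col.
4,3

lane 14=>14/4=3, 14 mod 4=2
i=0  r:2·2+0=>4  c:3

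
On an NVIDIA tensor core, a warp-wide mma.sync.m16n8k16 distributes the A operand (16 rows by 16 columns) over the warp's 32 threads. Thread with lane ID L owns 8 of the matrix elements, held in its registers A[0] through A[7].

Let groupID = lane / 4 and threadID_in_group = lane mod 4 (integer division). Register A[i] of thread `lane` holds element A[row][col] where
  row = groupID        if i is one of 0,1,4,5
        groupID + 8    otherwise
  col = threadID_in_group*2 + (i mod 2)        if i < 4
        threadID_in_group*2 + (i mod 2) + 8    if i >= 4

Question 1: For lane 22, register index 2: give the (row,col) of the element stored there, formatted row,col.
13,4

lane 22: G=5 (22/4), T=2 (22%4)
i=2: r=5+8=13, c=2*2+0+0=4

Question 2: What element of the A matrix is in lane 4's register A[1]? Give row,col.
1,1

4: g=1,t=0
[1] (1+0,0*2+1+0) = (1,1)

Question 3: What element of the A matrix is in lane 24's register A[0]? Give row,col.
6,0

lane 24->24/4=6, 24 mod 4=0
i=0  r:6+0->6  c:2·0+0+0->0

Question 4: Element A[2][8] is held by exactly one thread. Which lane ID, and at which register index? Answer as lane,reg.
8,4

r=2⇒gr=2,Rb=0  c=8⇒Cb=1,th=0,odd=0
L=2*4+0=8  i=1*4+0*2+0=4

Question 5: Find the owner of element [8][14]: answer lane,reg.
3,6

r:8=>grp=0,rB=1  c:14=>cB=1,tig=3,lo=0
L=0*4+3=3  i=1*4+1*2+0=6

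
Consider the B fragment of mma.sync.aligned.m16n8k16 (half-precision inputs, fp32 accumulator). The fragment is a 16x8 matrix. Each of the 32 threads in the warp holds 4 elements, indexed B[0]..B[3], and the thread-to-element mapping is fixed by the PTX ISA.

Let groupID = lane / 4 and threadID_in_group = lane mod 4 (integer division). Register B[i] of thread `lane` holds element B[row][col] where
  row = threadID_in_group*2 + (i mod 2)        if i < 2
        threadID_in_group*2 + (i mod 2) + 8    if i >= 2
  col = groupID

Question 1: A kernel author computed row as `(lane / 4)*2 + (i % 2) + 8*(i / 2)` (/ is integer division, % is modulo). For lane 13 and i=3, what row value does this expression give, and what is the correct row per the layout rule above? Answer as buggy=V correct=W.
buggy=15 correct=11

`(lane / 4)*2 + (i % 2) + 8*(i / 2)`[13,3]=>15
lane 13=>13/4=3, 13 mod 4=1
i=3  r:2·1+1+8=>11  c:3
row: 15 vs 11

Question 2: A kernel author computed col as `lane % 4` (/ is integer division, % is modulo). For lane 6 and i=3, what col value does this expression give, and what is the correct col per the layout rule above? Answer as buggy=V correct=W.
`lane % 4`[6,3]⇒2
6: gr=1,th=2
[3] (2*2+1+8,1) = (13,1)
col: 2 vs 1

buggy=2 correct=1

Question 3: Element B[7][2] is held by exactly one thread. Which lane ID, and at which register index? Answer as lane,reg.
11,1

c: 2->gid=2  r: 7->r8=0,tid=3,i&1=1
L=2*4+3=11  i=0*2+1=1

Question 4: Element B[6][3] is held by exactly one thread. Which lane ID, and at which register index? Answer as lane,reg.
15,0

c:3=>grp=3  r:6=>rB=0,tig=3,lo=0
L=3*4+3=15  i=0*2+0=0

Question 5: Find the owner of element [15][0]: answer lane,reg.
3,3

c: 0->gid=0  r: 15->r8=1,tid=3,i&1=1
L=0*4+3=3  i=1*2+1=3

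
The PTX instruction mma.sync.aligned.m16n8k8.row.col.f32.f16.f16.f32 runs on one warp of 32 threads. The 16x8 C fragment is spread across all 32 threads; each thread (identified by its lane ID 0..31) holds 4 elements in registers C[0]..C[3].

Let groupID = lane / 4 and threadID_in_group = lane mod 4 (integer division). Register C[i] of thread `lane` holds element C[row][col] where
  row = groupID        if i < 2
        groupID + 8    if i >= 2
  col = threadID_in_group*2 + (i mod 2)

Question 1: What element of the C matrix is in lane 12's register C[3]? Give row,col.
11,1

L=12->g=12>>2=3, t=12&3=0
[3]->row 3+8=11  col 0·2+1=1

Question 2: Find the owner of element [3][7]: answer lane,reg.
r: 3->gid=3,r8=0  c: 7->tid=3,i&1=1
L=3*4+3=15  i=0*2+1=1

15,1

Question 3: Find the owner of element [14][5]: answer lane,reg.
r=14⇒gr=6,Rb=1  c=5⇒th=2,odd=1
L=6*4+2=26  i=1*2+1=3

26,3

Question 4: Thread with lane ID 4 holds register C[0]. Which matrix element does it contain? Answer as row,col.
1,0

lane 4→4/4=1, 4 mod 4=0
i=0  r:1+0→1  c:2·0+0→0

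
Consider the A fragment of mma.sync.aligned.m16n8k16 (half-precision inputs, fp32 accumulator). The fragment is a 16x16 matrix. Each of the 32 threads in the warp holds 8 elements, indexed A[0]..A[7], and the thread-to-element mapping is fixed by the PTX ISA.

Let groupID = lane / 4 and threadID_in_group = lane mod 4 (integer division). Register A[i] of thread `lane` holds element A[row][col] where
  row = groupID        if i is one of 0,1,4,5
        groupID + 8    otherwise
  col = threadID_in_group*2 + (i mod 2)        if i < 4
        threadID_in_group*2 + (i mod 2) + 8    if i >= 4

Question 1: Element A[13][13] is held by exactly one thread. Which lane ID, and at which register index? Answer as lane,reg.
r=13→G=5,rhi=1  c=13→chi=1,T=2,p=1
L=5*4+2=22  i=1*4+1*2+1=7

22,7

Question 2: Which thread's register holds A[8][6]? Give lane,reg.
3,2

r:8=>grp=0,rB=1  c:6=>cB=0,tig=3,lo=0
L=0*4+3=3  i=0*4+1*2+0=2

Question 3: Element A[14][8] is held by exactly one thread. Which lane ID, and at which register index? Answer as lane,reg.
r:14=>grp=6,rB=1  c:8=>cB=1,tig=0,lo=0
L=6*4+0=24  i=1*4+1*2+0=6

24,6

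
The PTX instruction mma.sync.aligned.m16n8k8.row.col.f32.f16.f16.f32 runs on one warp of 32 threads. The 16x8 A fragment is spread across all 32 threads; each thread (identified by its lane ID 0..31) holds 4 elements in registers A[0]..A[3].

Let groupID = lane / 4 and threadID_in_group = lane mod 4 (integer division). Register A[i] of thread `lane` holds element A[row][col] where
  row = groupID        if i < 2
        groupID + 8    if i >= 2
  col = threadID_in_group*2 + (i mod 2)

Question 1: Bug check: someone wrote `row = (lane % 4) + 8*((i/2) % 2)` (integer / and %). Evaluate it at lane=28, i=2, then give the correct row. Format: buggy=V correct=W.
`(lane % 4) + 8*((i/2) % 2)`[28,2]->8
L=28->g=28>>2=7, t=28&3=0
[2]->row 7+8=15  col 0·2+0=0
row: 8 vs 15

buggy=8 correct=15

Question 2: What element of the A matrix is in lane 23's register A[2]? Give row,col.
23: g=5,t=3
[2] (5+8,3*2+0) = (13,6)

13,6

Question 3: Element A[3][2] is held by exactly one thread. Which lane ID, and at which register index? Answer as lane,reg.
13,0

r=3⇒gr=3,Rb=0  c=2⇒th=1,odd=0
L=3*4+1=13  i=0*2+0=0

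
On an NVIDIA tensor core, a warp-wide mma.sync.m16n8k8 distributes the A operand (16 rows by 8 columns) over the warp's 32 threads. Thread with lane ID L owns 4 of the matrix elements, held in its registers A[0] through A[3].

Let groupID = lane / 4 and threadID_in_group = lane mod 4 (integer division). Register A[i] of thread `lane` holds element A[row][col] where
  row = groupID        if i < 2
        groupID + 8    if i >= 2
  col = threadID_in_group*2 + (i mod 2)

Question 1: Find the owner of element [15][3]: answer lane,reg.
r=15→G=7,rhi=1  c=3→T=1,p=1
L=7*4+1=29  i=1*2+1=3

29,3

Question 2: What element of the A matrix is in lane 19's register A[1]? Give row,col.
4,7

lane 19->19/4=4, 19 mod 4=3
i=1  r:4+0->4  c:2·3+1->7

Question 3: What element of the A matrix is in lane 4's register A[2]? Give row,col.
lane 4: gid=1 (4/4), tid=0 (4%4)
i=2: r=1+8=9, c=0*2+0=0

9,0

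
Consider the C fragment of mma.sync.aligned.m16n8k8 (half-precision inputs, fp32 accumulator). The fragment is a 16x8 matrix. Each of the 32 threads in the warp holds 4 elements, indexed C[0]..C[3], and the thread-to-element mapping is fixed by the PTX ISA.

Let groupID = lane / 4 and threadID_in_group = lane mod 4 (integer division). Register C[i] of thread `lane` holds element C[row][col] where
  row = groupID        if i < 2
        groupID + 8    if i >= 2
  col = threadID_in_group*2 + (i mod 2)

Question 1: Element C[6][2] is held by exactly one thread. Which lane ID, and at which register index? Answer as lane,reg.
25,0

r=6⇒gr=6,Rb=0  c=2⇒th=1,odd=0
L=6*4+1=25  i=0*2+0=0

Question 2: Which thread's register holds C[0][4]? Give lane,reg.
r=0→G=0,rhi=0  c=4→T=2,p=0
L=0*4+2=2  i=0*2+0=0

2,0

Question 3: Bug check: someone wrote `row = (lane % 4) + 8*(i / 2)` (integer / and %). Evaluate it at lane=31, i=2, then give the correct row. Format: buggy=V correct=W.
buggy=11 correct=15

`(lane % 4) + 8*(i / 2)`[31,2]->11
31: g=7,t=3
[2] (7+8,3*2+0) = (15,6)
row: 11 vs 15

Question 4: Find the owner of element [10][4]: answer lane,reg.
r:10=>grp=2,rB=1  c:4=>tig=2,lo=0
L=2*4+2=10  i=1*2+0=2

10,2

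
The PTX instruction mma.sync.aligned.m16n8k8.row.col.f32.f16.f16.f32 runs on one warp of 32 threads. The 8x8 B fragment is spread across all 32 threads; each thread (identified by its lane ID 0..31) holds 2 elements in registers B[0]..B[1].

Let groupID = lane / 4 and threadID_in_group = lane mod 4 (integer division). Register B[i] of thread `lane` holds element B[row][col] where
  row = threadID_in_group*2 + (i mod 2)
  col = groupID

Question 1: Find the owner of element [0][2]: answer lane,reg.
8,0

c: 2->gid=2  r: 0->tid=0,i&1=0
L=2*4+0=8  i=0=0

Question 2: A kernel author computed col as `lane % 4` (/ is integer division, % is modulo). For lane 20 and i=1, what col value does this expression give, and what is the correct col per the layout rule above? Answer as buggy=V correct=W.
`lane % 4`[20,1]->0
L=20->gid=20>>2=5, tid=20&3=0
[1]->row 0·2+1=1  col gid=5
col: 0 vs 5

buggy=0 correct=5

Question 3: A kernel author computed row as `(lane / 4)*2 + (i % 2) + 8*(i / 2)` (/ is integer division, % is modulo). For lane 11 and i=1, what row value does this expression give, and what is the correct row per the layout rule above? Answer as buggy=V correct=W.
`(lane / 4)*2 + (i % 2) + 8*(i / 2)`[11,1]->5
lane 11->11/4=2, 11 mod 4=3
i=1  r:2·3+1->7  c:2
row: 5 vs 7

buggy=5 correct=7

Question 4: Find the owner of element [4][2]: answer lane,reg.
c=2⇒gr=2  r=4⇒th=2,odd=0
L=2*4+2=10  i=0=0

10,0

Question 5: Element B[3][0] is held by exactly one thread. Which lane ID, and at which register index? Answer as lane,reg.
c=0⇒gr=0  r=3⇒th=1,odd=1
L=0*4+1=1  i=1=1

1,1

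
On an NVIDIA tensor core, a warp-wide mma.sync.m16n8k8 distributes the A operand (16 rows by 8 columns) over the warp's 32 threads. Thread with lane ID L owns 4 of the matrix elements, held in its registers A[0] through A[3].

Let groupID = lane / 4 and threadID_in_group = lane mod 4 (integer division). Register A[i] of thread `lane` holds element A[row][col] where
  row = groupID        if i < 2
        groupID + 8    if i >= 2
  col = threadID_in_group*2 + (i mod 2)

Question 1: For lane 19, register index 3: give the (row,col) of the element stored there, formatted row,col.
lane 19: gid=4 (19/4), tid=3 (19%4)
i=3: r=4+8=12, c=3*2+1=7

12,7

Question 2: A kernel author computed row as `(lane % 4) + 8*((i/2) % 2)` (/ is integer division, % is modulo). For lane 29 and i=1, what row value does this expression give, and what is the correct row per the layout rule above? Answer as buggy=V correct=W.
`(lane % 4) + 8*((i/2) % 2)`[29,1]⇒1
lane 29: gr=7 (29/4), th=1 (29%4)
i=1: r=7+0=7, c=1*2+1=3
row: 1 vs 7

buggy=1 correct=7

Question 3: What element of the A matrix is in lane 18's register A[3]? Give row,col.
12,5

lane 18=>18/4=4, 18 mod 4=2
i=3  r:4+8=>12  c:2·2+1=>5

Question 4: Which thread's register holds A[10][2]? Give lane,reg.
r: 10->gid=2,r8=1  c: 2->tid=1,i&1=0
L=2*4+1=9  i=1*2+0=2

9,2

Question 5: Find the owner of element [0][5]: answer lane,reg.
2,1

r=0->g=0,rb=0  c=5->t=2,b0=1
L=0*4+2=2  i=0*2+1=1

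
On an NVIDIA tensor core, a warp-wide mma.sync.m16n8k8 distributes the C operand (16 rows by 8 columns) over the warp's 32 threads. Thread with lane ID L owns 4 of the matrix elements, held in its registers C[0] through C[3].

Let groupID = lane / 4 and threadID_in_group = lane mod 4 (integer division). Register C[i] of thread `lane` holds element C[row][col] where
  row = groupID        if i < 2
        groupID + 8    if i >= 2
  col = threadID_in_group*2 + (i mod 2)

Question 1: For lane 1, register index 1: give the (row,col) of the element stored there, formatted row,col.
0,3

lane 1→1/4=0, 1 mod 4=1
i=1  r:0+0→0  c:2·1+1→3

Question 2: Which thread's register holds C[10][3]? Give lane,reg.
r=10->g=2,rb=1  c=3->t=1,b0=1
L=2*4+1=9  i=1*2+1=3

9,3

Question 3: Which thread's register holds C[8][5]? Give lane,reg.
r=8⇒gr=0,Rb=1  c=5⇒th=2,odd=1
L=0*4+2=2  i=1*2+1=3

2,3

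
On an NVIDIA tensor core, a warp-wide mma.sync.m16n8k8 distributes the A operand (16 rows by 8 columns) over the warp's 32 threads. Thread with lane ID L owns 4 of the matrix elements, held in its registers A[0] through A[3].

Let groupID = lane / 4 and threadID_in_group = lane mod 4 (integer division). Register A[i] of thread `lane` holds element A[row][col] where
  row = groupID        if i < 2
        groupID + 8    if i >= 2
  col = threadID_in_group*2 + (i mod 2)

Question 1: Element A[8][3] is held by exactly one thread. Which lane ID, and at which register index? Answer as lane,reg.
1,3

r=8⇒gr=0,Rb=1  c=3⇒th=1,odd=1
L=0*4+1=1  i=1*2+1=3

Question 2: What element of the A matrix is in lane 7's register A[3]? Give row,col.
L=7->g=7>>2=1, t=7&3=3
[3]->row 1+8=9  col 3·2+1=7

9,7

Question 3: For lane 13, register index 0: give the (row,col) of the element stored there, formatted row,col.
13: gid=3,tid=1
[0] (3+0,1*2+0) = (3,2)

3,2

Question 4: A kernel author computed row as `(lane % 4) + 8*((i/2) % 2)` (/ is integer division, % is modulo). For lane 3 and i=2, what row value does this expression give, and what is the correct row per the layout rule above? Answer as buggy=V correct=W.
buggy=11 correct=8

`(lane % 4) + 8*((i/2) % 2)`[3,2]=>11
L=3=>grp=3>>2=0, tig=3&3=3
[2]=>row 0+8=8  col 3·2+0=6
row: 11 vs 8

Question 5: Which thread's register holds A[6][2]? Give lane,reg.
25,0

r:6=>grp=6,rB=0  c:2=>tig=1,lo=0
L=6*4+1=25  i=0*2+0=0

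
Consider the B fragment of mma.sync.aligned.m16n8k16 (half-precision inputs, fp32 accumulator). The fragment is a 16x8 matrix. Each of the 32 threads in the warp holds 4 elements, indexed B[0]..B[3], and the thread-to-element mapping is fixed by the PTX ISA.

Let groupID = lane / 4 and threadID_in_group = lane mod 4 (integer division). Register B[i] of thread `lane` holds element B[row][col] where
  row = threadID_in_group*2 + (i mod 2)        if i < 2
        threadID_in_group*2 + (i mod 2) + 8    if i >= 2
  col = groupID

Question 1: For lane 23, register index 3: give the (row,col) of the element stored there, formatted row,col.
15,5

L=23=>grp=23>>2=5, tig=23&3=3
[3]=>row 3·2+1+8=15  col grp=5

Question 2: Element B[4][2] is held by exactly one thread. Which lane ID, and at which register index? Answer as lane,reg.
10,0

c: 2->gid=2  r: 4->r8=0,tid=2,i&1=0
L=2*4+2=10  i=0*2+0=0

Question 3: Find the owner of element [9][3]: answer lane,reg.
c=3⇒gr=3  r=9⇒Rb=1,th=0,odd=1
L=3*4+0=12  i=1*2+1=3

12,3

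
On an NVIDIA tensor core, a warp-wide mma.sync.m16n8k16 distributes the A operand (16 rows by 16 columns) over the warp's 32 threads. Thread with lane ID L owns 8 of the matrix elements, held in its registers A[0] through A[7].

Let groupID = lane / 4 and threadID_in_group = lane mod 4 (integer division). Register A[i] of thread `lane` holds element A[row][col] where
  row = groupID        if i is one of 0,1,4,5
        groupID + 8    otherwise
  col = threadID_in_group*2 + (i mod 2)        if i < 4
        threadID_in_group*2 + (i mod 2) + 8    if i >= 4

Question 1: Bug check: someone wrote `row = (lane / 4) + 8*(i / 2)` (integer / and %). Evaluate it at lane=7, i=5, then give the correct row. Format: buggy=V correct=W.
`(lane / 4) + 8*(i / 2)`[7,5]->17
L=7->gid=7>>2=1, tid=7&3=3
[5]->row 1+0=1  col 3·2+1+8=15
row: 17 vs 1

buggy=17 correct=1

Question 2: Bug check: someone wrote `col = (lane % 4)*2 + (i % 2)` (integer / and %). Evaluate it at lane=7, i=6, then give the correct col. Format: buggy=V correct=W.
buggy=6 correct=14

`(lane % 4)*2 + (i % 2)`[7,6]⇒6
lane 7: gr=1 (7/4), th=3 (7%4)
i=6: r=1+8=9, c=3*2+0+8=14
col: 6 vs 14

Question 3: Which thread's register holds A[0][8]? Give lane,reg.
r=0⇒gr=0,Rb=0  c=8⇒Cb=1,th=0,odd=0
L=0*4+0=0  i=1*4+0*2+0=4

0,4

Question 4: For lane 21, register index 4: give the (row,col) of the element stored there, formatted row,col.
L=21⇒gr=21>>2=5, th=21&3=1
[4]⇒row 5+0=5  col 1·2+0+8=10

5,10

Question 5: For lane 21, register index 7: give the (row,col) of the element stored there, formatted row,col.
L=21->gid=21>>2=5, tid=21&3=1
[7]->row 5+8=13  col 1·2+1+8=11

13,11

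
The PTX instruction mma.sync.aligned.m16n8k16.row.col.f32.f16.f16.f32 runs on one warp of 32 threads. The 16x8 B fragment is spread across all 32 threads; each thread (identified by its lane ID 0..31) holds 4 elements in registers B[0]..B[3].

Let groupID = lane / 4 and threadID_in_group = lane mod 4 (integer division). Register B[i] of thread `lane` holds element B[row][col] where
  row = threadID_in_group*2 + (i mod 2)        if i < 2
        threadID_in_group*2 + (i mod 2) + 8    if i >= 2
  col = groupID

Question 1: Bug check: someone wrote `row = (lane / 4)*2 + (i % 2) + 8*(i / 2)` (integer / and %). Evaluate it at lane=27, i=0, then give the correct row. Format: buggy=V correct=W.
buggy=12 correct=6

`(lane / 4)*2 + (i % 2) + 8*(i / 2)`[27,0]⇒12
L=27⇒gr=27>>2=6, th=27&3=3
[0]⇒row 3·2+0+0=6  col gr=6
row: 12 vs 6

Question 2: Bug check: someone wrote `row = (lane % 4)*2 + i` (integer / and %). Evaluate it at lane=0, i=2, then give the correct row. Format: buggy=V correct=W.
buggy=2 correct=8

`(lane % 4)*2 + i`[0,2]→2
0: G=0,T=0
[2] (0*2+0+8,0) = (8,0)
row: 2 vs 8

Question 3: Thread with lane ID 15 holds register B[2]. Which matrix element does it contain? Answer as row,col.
14,3

L=15=>grp=15>>2=3, tig=15&3=3
[2]=>row 3·2+0+8=14  col grp=3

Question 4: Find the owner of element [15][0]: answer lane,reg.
3,3

c=0->g=0  r=15->rb=1,t=3,b0=1
L=0*4+3=3  i=1*2+1=3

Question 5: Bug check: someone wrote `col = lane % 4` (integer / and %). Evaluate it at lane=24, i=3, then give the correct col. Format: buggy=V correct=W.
buggy=0 correct=6

`lane % 4`[24,3]->0
L=24->gid=24>>2=6, tid=24&3=0
[3]->row 0·2+1+8=9  col gid=6
col: 0 vs 6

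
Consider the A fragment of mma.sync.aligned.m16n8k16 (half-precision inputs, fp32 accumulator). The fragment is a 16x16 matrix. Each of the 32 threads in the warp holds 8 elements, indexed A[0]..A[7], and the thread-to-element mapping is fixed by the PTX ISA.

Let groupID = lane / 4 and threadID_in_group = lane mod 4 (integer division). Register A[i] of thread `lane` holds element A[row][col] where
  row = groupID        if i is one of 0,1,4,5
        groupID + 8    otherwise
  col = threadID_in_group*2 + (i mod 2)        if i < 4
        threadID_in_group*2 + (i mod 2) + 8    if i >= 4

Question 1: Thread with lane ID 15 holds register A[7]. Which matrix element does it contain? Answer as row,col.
lane 15→15/4=3, 15 mod 4=3
i=7  r:3+8→11  c:2·3+1+8→15

11,15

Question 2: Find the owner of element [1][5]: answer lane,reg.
r: 1->gid=1,r8=0  c: 5->c8=0,tid=2,i&1=1
L=1*4+2=6  i=0*4+0*2+1=1

6,1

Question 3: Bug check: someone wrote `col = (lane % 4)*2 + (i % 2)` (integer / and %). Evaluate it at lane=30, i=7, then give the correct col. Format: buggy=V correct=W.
`(lane % 4)*2 + (i % 2)`[30,7]=>5
L=30=>grp=30>>2=7, tig=30&3=2
[7]=>row 7+8=15  col 2·2+1+8=13
col: 5 vs 13

buggy=5 correct=13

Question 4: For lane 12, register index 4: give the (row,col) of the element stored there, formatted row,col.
12: gr=3,th=0
[4] (3+0,0*2+0+8) = (3,8)

3,8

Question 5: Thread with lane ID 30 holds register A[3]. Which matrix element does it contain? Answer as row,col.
L=30->g=30>>2=7, t=30&3=2
[3]->row 7+8=15  col 2·2+1+0=5

15,5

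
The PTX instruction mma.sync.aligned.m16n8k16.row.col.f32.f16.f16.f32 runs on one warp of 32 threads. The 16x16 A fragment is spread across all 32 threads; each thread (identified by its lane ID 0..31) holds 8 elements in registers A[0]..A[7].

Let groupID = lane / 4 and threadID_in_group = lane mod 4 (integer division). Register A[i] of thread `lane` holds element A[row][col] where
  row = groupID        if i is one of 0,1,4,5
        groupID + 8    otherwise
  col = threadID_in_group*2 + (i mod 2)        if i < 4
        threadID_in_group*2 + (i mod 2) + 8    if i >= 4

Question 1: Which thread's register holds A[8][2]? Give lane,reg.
1,2

r=8→G=0,rhi=1  c=2→chi=0,T=1,p=0
L=0*4+1=1  i=0*4+1*2+0=2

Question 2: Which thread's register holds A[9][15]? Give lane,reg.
r=9⇒gr=1,Rb=1  c=15⇒Cb=1,th=3,odd=1
L=1*4+3=7  i=1*4+1*2+1=7

7,7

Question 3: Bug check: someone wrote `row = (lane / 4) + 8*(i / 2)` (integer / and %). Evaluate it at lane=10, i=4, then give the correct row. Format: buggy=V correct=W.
buggy=18 correct=2

`(lane / 4) + 8*(i / 2)`[10,4]->18
10: g=2,t=2
[4] (2+0,2*2+0+8) = (2,12)
row: 18 vs 2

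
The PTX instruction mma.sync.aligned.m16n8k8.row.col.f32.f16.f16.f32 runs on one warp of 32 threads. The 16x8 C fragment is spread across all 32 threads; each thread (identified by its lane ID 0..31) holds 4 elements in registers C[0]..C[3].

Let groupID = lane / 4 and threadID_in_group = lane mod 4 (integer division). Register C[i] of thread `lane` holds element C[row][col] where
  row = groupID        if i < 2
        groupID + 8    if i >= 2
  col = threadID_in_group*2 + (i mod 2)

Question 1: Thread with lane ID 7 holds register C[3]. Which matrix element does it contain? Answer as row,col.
9,7

lane 7->7/4=1, 7 mod 4=3
i=3  r:1+8->9  c:2·3+1->7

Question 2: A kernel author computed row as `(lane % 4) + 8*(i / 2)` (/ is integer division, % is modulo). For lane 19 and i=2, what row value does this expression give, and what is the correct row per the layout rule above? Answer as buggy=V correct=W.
`(lane % 4) + 8*(i / 2)`[19,2]=>11
lane 19: grp=4 (19/4), tig=3 (19%4)
i=2: r=4+8=12, c=3*2+0=6
row: 11 vs 12

buggy=11 correct=12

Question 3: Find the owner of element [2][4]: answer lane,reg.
r: 2->gid=2,r8=0  c: 4->tid=2,i&1=0
L=2*4+2=10  i=0*2+0=0

10,0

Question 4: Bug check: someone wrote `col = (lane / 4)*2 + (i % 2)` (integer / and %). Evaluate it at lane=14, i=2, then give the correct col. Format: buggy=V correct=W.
`(lane / 4)*2 + (i % 2)`[14,2]→6
14: G=3,T=2
[2] (3+8,2*2+0) = (11,4)
col: 6 vs 4

buggy=6 correct=4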